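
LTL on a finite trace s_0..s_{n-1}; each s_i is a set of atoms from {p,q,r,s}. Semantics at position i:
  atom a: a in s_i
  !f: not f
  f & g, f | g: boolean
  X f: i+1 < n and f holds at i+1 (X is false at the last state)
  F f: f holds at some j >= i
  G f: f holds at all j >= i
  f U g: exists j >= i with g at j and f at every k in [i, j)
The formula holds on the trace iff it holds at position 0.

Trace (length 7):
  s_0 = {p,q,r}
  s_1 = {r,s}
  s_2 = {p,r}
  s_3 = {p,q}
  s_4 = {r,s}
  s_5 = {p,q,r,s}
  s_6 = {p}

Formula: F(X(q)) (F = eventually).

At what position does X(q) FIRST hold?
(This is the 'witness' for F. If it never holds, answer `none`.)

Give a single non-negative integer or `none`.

s_0={p,q,r}: X(q)=False q=True
s_1={r,s}: X(q)=False q=False
s_2={p,r}: X(q)=True q=False
s_3={p,q}: X(q)=False q=True
s_4={r,s}: X(q)=True q=False
s_5={p,q,r,s}: X(q)=False q=True
s_6={p}: X(q)=False q=False
F(X(q)) holds; first witness at position 2.

Answer: 2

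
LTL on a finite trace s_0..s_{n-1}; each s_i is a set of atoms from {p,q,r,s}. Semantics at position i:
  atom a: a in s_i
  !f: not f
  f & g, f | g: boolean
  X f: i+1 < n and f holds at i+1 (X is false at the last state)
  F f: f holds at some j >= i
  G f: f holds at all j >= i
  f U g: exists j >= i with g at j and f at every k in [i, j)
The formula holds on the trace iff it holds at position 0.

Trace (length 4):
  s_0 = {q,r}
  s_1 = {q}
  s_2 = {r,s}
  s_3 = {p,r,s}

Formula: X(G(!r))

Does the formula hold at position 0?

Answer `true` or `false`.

Answer: false

Derivation:
s_0={q,r}: X(G(!r))=False G(!r)=False !r=False r=True
s_1={q}: X(G(!r))=False G(!r)=False !r=True r=False
s_2={r,s}: X(G(!r))=False G(!r)=False !r=False r=True
s_3={p,r,s}: X(G(!r))=False G(!r)=False !r=False r=True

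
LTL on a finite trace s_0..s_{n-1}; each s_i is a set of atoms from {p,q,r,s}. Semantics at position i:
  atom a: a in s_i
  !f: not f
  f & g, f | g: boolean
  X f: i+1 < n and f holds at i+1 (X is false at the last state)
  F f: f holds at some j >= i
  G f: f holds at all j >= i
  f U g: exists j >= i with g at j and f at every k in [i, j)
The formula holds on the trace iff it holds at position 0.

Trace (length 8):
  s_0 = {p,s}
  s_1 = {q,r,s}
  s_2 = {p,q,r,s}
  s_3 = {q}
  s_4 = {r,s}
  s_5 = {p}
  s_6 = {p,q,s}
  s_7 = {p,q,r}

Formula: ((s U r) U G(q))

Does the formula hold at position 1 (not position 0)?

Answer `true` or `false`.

Answer: false

Derivation:
s_0={p,s}: ((s U r) U G(q))=False (s U r)=True s=True r=False G(q)=False q=False
s_1={q,r,s}: ((s U r) U G(q))=False (s U r)=True s=True r=True G(q)=False q=True
s_2={p,q,r,s}: ((s U r) U G(q))=False (s U r)=True s=True r=True G(q)=False q=True
s_3={q}: ((s U r) U G(q))=False (s U r)=False s=False r=False G(q)=False q=True
s_4={r,s}: ((s U r) U G(q))=False (s U r)=True s=True r=True G(q)=False q=False
s_5={p}: ((s U r) U G(q))=False (s U r)=False s=False r=False G(q)=False q=False
s_6={p,q,s}: ((s U r) U G(q))=True (s U r)=True s=True r=False G(q)=True q=True
s_7={p,q,r}: ((s U r) U G(q))=True (s U r)=True s=False r=True G(q)=True q=True
Evaluating at position 1: result = False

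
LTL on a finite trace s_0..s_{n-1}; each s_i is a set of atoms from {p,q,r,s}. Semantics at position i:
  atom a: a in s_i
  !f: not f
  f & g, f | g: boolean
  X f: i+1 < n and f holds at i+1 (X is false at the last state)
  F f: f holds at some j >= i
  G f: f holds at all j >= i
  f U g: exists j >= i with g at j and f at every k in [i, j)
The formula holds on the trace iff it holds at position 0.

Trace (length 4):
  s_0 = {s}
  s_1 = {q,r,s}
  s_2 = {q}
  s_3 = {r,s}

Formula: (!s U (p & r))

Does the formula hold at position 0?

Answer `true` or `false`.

Answer: false

Derivation:
s_0={s}: (!s U (p & r))=False !s=False s=True (p & r)=False p=False r=False
s_1={q,r,s}: (!s U (p & r))=False !s=False s=True (p & r)=False p=False r=True
s_2={q}: (!s U (p & r))=False !s=True s=False (p & r)=False p=False r=False
s_3={r,s}: (!s U (p & r))=False !s=False s=True (p & r)=False p=False r=True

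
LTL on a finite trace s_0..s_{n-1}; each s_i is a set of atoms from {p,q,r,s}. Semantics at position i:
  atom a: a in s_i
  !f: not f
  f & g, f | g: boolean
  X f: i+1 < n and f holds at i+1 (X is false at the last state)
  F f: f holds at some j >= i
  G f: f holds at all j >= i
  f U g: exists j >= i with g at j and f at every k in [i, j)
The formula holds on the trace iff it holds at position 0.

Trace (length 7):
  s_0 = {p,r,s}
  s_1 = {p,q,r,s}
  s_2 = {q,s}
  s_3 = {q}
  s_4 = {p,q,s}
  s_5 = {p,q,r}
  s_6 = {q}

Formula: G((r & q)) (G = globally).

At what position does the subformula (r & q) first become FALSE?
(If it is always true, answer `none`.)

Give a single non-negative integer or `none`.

s_0={p,r,s}: (r & q)=False r=True q=False
s_1={p,q,r,s}: (r & q)=True r=True q=True
s_2={q,s}: (r & q)=False r=False q=True
s_3={q}: (r & q)=False r=False q=True
s_4={p,q,s}: (r & q)=False r=False q=True
s_5={p,q,r}: (r & q)=True r=True q=True
s_6={q}: (r & q)=False r=False q=True
G((r & q)) holds globally = False
First violation at position 0.

Answer: 0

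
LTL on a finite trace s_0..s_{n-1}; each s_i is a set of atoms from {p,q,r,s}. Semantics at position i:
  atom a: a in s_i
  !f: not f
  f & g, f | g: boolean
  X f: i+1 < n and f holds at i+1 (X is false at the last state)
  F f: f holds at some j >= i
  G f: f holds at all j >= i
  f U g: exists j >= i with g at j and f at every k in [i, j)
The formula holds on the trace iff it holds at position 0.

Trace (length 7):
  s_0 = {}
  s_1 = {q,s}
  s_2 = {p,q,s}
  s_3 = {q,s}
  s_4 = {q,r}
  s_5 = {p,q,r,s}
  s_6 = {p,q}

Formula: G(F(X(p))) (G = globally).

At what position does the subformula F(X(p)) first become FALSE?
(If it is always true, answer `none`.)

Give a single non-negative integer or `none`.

s_0={}: F(X(p))=True X(p)=False p=False
s_1={q,s}: F(X(p))=True X(p)=True p=False
s_2={p,q,s}: F(X(p))=True X(p)=False p=True
s_3={q,s}: F(X(p))=True X(p)=False p=False
s_4={q,r}: F(X(p))=True X(p)=True p=False
s_5={p,q,r,s}: F(X(p))=True X(p)=True p=True
s_6={p,q}: F(X(p))=False X(p)=False p=True
G(F(X(p))) holds globally = False
First violation at position 6.

Answer: 6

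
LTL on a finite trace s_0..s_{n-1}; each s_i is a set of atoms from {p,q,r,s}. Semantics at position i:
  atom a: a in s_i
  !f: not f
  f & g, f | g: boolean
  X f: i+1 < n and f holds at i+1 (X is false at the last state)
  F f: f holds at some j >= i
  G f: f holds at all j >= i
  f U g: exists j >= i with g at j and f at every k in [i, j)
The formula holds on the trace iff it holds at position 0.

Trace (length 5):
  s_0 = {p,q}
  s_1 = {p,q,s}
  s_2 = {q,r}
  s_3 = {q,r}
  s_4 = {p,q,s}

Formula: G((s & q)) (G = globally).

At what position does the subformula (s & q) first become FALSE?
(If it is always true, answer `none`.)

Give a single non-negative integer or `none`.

s_0={p,q}: (s & q)=False s=False q=True
s_1={p,q,s}: (s & q)=True s=True q=True
s_2={q,r}: (s & q)=False s=False q=True
s_3={q,r}: (s & q)=False s=False q=True
s_4={p,q,s}: (s & q)=True s=True q=True
G((s & q)) holds globally = False
First violation at position 0.

Answer: 0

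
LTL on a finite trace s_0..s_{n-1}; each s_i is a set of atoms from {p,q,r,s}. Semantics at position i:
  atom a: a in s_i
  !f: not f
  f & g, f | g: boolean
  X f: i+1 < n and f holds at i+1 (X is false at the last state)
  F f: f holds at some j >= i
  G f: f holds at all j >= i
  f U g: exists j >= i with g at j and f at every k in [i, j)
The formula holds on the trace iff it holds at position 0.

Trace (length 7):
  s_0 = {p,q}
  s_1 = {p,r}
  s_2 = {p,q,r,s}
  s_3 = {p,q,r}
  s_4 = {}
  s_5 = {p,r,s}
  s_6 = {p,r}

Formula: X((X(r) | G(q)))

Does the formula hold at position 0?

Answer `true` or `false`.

Answer: true

Derivation:
s_0={p,q}: X((X(r) | G(q)))=True (X(r) | G(q))=True X(r)=True r=False G(q)=False q=True
s_1={p,r}: X((X(r) | G(q)))=True (X(r) | G(q))=True X(r)=True r=True G(q)=False q=False
s_2={p,q,r,s}: X((X(r) | G(q)))=False (X(r) | G(q))=True X(r)=True r=True G(q)=False q=True
s_3={p,q,r}: X((X(r) | G(q)))=True (X(r) | G(q))=False X(r)=False r=True G(q)=False q=True
s_4={}: X((X(r) | G(q)))=True (X(r) | G(q))=True X(r)=True r=False G(q)=False q=False
s_5={p,r,s}: X((X(r) | G(q)))=False (X(r) | G(q))=True X(r)=True r=True G(q)=False q=False
s_6={p,r}: X((X(r) | G(q)))=False (X(r) | G(q))=False X(r)=False r=True G(q)=False q=False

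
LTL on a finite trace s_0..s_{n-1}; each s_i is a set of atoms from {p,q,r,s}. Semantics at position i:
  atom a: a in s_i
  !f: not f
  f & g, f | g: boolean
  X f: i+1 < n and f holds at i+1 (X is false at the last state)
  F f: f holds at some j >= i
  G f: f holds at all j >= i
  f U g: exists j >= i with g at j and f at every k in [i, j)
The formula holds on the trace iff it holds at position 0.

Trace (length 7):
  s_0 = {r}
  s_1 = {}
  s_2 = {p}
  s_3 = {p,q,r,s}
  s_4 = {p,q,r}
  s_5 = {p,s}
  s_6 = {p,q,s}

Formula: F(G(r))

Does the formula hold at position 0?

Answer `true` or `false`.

s_0={r}: F(G(r))=False G(r)=False r=True
s_1={}: F(G(r))=False G(r)=False r=False
s_2={p}: F(G(r))=False G(r)=False r=False
s_3={p,q,r,s}: F(G(r))=False G(r)=False r=True
s_4={p,q,r}: F(G(r))=False G(r)=False r=True
s_5={p,s}: F(G(r))=False G(r)=False r=False
s_6={p,q,s}: F(G(r))=False G(r)=False r=False

Answer: false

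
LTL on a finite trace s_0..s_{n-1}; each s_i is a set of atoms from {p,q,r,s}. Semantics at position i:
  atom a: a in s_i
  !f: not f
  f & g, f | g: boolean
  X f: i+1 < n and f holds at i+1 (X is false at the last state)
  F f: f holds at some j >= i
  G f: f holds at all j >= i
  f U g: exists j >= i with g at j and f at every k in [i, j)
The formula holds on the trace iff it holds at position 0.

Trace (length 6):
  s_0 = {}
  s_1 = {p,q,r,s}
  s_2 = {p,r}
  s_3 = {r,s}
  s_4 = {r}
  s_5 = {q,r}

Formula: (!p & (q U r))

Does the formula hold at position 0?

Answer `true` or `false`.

s_0={}: (!p & (q U r))=False !p=True p=False (q U r)=False q=False r=False
s_1={p,q,r,s}: (!p & (q U r))=False !p=False p=True (q U r)=True q=True r=True
s_2={p,r}: (!p & (q U r))=False !p=False p=True (q U r)=True q=False r=True
s_3={r,s}: (!p & (q U r))=True !p=True p=False (q U r)=True q=False r=True
s_4={r}: (!p & (q U r))=True !p=True p=False (q U r)=True q=False r=True
s_5={q,r}: (!p & (q U r))=True !p=True p=False (q U r)=True q=True r=True

Answer: false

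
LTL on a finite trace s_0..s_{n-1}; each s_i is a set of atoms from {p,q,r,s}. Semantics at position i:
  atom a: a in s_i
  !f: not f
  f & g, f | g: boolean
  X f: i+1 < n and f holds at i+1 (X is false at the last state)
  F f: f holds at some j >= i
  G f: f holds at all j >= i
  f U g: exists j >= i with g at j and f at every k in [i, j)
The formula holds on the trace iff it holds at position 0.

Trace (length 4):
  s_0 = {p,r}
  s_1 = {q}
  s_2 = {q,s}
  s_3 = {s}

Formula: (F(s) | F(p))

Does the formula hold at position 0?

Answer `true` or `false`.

s_0={p,r}: (F(s) | F(p))=True F(s)=True s=False F(p)=True p=True
s_1={q}: (F(s) | F(p))=True F(s)=True s=False F(p)=False p=False
s_2={q,s}: (F(s) | F(p))=True F(s)=True s=True F(p)=False p=False
s_3={s}: (F(s) | F(p))=True F(s)=True s=True F(p)=False p=False

Answer: true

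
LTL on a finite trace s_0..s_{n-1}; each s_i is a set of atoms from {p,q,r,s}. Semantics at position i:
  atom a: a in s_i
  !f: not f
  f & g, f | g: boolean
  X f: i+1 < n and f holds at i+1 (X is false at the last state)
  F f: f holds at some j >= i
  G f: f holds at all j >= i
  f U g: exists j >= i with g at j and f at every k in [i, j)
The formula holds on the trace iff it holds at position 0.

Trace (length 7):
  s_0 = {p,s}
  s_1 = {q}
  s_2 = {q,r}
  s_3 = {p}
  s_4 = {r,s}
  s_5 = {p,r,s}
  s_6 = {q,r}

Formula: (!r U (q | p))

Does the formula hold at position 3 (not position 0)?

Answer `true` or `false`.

Answer: true

Derivation:
s_0={p,s}: (!r U (q | p))=True !r=True r=False (q | p)=True q=False p=True
s_1={q}: (!r U (q | p))=True !r=True r=False (q | p)=True q=True p=False
s_2={q,r}: (!r U (q | p))=True !r=False r=True (q | p)=True q=True p=False
s_3={p}: (!r U (q | p))=True !r=True r=False (q | p)=True q=False p=True
s_4={r,s}: (!r U (q | p))=False !r=False r=True (q | p)=False q=False p=False
s_5={p,r,s}: (!r U (q | p))=True !r=False r=True (q | p)=True q=False p=True
s_6={q,r}: (!r U (q | p))=True !r=False r=True (q | p)=True q=True p=False
Evaluating at position 3: result = True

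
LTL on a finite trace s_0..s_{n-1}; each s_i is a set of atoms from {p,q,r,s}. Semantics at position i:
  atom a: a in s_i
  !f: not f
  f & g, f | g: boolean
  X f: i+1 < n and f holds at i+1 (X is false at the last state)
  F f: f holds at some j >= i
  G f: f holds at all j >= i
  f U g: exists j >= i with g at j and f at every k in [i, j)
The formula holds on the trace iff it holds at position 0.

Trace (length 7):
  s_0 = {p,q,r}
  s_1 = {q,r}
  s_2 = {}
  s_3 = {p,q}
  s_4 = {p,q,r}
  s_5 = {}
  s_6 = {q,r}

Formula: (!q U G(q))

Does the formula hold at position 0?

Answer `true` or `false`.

Answer: false

Derivation:
s_0={p,q,r}: (!q U G(q))=False !q=False q=True G(q)=False
s_1={q,r}: (!q U G(q))=False !q=False q=True G(q)=False
s_2={}: (!q U G(q))=False !q=True q=False G(q)=False
s_3={p,q}: (!q U G(q))=False !q=False q=True G(q)=False
s_4={p,q,r}: (!q U G(q))=False !q=False q=True G(q)=False
s_5={}: (!q U G(q))=True !q=True q=False G(q)=False
s_6={q,r}: (!q U G(q))=True !q=False q=True G(q)=True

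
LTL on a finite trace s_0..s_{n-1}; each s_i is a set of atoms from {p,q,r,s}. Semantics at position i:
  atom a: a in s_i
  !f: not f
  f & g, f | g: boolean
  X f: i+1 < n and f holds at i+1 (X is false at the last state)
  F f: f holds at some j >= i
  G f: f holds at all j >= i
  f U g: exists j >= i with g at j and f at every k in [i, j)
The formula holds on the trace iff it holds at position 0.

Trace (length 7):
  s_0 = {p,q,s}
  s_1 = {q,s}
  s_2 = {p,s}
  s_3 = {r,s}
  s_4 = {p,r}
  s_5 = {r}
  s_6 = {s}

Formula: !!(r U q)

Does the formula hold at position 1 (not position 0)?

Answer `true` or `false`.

s_0={p,q,s}: !!(r U q)=True !(r U q)=False (r U q)=True r=False q=True
s_1={q,s}: !!(r U q)=True !(r U q)=False (r U q)=True r=False q=True
s_2={p,s}: !!(r U q)=False !(r U q)=True (r U q)=False r=False q=False
s_3={r,s}: !!(r U q)=False !(r U q)=True (r U q)=False r=True q=False
s_4={p,r}: !!(r U q)=False !(r U q)=True (r U q)=False r=True q=False
s_5={r}: !!(r U q)=False !(r U q)=True (r U q)=False r=True q=False
s_6={s}: !!(r U q)=False !(r U q)=True (r U q)=False r=False q=False
Evaluating at position 1: result = True

Answer: true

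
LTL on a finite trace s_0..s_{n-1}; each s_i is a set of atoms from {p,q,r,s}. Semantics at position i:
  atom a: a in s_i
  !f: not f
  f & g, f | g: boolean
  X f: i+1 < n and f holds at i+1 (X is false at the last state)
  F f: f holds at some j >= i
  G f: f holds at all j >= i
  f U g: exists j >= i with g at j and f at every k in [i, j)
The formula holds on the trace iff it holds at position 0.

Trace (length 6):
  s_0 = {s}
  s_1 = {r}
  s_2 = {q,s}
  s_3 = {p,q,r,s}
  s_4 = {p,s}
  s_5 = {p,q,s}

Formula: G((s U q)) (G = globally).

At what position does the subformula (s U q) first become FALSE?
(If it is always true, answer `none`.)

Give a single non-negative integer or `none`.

Answer: 0

Derivation:
s_0={s}: (s U q)=False s=True q=False
s_1={r}: (s U q)=False s=False q=False
s_2={q,s}: (s U q)=True s=True q=True
s_3={p,q,r,s}: (s U q)=True s=True q=True
s_4={p,s}: (s U q)=True s=True q=False
s_5={p,q,s}: (s U q)=True s=True q=True
G((s U q)) holds globally = False
First violation at position 0.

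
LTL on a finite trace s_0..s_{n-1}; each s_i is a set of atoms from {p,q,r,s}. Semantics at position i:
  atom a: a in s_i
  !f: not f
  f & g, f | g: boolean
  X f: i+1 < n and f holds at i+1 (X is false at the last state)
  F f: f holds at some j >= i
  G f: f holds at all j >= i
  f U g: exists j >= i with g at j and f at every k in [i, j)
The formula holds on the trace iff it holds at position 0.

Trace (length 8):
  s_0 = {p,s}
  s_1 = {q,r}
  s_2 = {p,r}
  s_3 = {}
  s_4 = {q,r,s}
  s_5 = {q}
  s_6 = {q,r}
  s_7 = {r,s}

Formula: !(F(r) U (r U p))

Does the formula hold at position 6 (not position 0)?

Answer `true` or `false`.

s_0={p,s}: !(F(r) U (r U p))=False (F(r) U (r U p))=True F(r)=True r=False (r U p)=True p=True
s_1={q,r}: !(F(r) U (r U p))=False (F(r) U (r U p))=True F(r)=True r=True (r U p)=True p=False
s_2={p,r}: !(F(r) U (r U p))=False (F(r) U (r U p))=True F(r)=True r=True (r U p)=True p=True
s_3={}: !(F(r) U (r U p))=True (F(r) U (r U p))=False F(r)=True r=False (r U p)=False p=False
s_4={q,r,s}: !(F(r) U (r U p))=True (F(r) U (r U p))=False F(r)=True r=True (r U p)=False p=False
s_5={q}: !(F(r) U (r U p))=True (F(r) U (r U p))=False F(r)=True r=False (r U p)=False p=False
s_6={q,r}: !(F(r) U (r U p))=True (F(r) U (r U p))=False F(r)=True r=True (r U p)=False p=False
s_7={r,s}: !(F(r) U (r U p))=True (F(r) U (r U p))=False F(r)=True r=True (r U p)=False p=False
Evaluating at position 6: result = True

Answer: true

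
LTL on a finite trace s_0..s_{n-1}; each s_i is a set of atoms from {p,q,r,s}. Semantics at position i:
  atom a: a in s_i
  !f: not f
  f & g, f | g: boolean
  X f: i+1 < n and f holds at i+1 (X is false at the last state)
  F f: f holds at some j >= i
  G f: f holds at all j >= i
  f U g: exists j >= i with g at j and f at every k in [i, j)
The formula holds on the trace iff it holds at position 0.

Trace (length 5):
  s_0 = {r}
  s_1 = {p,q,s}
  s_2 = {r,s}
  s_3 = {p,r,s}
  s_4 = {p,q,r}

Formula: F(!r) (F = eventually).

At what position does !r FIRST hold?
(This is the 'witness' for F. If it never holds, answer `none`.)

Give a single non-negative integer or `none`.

Answer: 1

Derivation:
s_0={r}: !r=False r=True
s_1={p,q,s}: !r=True r=False
s_2={r,s}: !r=False r=True
s_3={p,r,s}: !r=False r=True
s_4={p,q,r}: !r=False r=True
F(!r) holds; first witness at position 1.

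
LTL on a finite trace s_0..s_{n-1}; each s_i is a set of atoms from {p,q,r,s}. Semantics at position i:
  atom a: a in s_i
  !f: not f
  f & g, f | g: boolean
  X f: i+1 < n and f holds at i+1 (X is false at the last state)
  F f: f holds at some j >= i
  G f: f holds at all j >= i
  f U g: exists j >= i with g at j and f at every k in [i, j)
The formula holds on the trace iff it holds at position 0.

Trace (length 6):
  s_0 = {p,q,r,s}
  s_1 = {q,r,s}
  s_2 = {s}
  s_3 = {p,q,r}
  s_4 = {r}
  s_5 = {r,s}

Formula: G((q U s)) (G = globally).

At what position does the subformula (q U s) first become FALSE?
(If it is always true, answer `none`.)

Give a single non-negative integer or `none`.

s_0={p,q,r,s}: (q U s)=True q=True s=True
s_1={q,r,s}: (q U s)=True q=True s=True
s_2={s}: (q U s)=True q=False s=True
s_3={p,q,r}: (q U s)=False q=True s=False
s_4={r}: (q U s)=False q=False s=False
s_5={r,s}: (q U s)=True q=False s=True
G((q U s)) holds globally = False
First violation at position 3.

Answer: 3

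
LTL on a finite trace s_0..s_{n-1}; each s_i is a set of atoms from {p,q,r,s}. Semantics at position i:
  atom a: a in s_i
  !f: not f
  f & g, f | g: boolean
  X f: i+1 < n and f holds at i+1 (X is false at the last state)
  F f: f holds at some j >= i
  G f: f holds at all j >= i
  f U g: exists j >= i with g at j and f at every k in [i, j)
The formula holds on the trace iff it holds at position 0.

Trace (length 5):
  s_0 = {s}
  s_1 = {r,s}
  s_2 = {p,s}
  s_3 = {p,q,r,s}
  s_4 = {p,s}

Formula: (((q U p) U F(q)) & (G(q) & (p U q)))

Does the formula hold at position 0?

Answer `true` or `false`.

Answer: false

Derivation:
s_0={s}: (((q U p) U F(q)) & (G(q) & (p U q)))=False ((q U p) U F(q))=True (q U p)=False q=False p=False F(q)=True (G(q) & (p U q))=False G(q)=False (p U q)=False
s_1={r,s}: (((q U p) U F(q)) & (G(q) & (p U q)))=False ((q U p) U F(q))=True (q U p)=False q=False p=False F(q)=True (G(q) & (p U q))=False G(q)=False (p U q)=False
s_2={p,s}: (((q U p) U F(q)) & (G(q) & (p U q)))=False ((q U p) U F(q))=True (q U p)=True q=False p=True F(q)=True (G(q) & (p U q))=False G(q)=False (p U q)=True
s_3={p,q,r,s}: (((q U p) U F(q)) & (G(q) & (p U q)))=False ((q U p) U F(q))=True (q U p)=True q=True p=True F(q)=True (G(q) & (p U q))=False G(q)=False (p U q)=True
s_4={p,s}: (((q U p) U F(q)) & (G(q) & (p U q)))=False ((q U p) U F(q))=False (q U p)=True q=False p=True F(q)=False (G(q) & (p U q))=False G(q)=False (p U q)=False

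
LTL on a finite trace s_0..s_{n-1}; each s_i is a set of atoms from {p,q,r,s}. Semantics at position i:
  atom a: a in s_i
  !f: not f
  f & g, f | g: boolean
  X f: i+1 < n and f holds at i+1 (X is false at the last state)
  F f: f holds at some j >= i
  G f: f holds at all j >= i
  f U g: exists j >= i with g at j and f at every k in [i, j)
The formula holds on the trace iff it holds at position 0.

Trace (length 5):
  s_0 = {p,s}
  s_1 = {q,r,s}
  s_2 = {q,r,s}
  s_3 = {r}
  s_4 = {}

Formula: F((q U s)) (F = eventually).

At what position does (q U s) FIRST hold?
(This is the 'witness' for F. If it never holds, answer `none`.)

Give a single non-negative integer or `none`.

s_0={p,s}: (q U s)=True q=False s=True
s_1={q,r,s}: (q U s)=True q=True s=True
s_2={q,r,s}: (q U s)=True q=True s=True
s_3={r}: (q U s)=False q=False s=False
s_4={}: (q U s)=False q=False s=False
F((q U s)) holds; first witness at position 0.

Answer: 0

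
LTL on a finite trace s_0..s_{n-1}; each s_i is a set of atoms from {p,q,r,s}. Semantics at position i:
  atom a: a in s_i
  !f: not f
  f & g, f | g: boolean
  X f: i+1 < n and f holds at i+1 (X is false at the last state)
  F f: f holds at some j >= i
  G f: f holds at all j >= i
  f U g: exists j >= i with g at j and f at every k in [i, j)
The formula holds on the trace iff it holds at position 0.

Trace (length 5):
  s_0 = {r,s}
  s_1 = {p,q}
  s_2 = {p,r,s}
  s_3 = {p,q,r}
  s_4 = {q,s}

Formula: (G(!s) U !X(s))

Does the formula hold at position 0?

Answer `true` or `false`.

Answer: true

Derivation:
s_0={r,s}: (G(!s) U !X(s))=True G(!s)=False !s=False s=True !X(s)=True X(s)=False
s_1={p,q}: (G(!s) U !X(s))=False G(!s)=False !s=True s=False !X(s)=False X(s)=True
s_2={p,r,s}: (G(!s) U !X(s))=True G(!s)=False !s=False s=True !X(s)=True X(s)=False
s_3={p,q,r}: (G(!s) U !X(s))=False G(!s)=False !s=True s=False !X(s)=False X(s)=True
s_4={q,s}: (G(!s) U !X(s))=True G(!s)=False !s=False s=True !X(s)=True X(s)=False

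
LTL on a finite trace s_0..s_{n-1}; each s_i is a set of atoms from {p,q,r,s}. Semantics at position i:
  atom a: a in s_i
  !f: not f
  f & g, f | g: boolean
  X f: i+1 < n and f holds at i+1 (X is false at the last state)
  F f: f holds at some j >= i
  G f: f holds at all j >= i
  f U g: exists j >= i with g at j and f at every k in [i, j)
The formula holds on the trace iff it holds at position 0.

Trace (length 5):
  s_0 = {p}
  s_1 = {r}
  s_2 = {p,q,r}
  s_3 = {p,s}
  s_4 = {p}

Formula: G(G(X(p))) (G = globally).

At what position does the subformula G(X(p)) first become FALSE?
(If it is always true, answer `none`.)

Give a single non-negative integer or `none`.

s_0={p}: G(X(p))=False X(p)=False p=True
s_1={r}: G(X(p))=False X(p)=True p=False
s_2={p,q,r}: G(X(p))=False X(p)=True p=True
s_3={p,s}: G(X(p))=False X(p)=True p=True
s_4={p}: G(X(p))=False X(p)=False p=True
G(G(X(p))) holds globally = False
First violation at position 0.

Answer: 0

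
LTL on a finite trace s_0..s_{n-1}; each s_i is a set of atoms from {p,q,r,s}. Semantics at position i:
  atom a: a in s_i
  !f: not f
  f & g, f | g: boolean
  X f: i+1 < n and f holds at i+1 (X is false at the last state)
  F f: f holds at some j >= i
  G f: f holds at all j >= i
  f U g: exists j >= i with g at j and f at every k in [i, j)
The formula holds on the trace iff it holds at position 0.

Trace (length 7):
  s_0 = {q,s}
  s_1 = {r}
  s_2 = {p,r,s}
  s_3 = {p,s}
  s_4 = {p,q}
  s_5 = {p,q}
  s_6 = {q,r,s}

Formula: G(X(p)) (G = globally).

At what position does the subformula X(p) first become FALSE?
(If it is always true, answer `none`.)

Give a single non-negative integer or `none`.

Answer: 0

Derivation:
s_0={q,s}: X(p)=False p=False
s_1={r}: X(p)=True p=False
s_2={p,r,s}: X(p)=True p=True
s_3={p,s}: X(p)=True p=True
s_4={p,q}: X(p)=True p=True
s_5={p,q}: X(p)=False p=True
s_6={q,r,s}: X(p)=False p=False
G(X(p)) holds globally = False
First violation at position 0.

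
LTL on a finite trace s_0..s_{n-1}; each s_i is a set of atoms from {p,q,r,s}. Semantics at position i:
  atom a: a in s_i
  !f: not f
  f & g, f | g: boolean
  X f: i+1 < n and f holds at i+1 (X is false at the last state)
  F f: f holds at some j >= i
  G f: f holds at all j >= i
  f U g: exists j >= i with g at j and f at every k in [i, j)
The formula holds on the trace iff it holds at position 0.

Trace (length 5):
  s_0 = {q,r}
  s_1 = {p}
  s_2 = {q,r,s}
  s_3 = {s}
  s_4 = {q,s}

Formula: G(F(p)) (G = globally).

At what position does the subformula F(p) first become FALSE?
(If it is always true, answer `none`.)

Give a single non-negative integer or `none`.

s_0={q,r}: F(p)=True p=False
s_1={p}: F(p)=True p=True
s_2={q,r,s}: F(p)=False p=False
s_3={s}: F(p)=False p=False
s_4={q,s}: F(p)=False p=False
G(F(p)) holds globally = False
First violation at position 2.

Answer: 2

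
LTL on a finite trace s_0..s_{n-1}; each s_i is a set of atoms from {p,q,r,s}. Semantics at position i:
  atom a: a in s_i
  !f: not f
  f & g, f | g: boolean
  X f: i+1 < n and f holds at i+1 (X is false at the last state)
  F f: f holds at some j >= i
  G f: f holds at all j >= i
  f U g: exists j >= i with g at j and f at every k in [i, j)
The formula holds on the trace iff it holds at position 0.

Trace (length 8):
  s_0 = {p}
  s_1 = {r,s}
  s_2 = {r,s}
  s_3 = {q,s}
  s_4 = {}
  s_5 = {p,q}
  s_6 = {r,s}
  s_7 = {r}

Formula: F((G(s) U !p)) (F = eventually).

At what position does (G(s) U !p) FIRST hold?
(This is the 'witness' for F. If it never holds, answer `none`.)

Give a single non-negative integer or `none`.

Answer: 1

Derivation:
s_0={p}: (G(s) U !p)=False G(s)=False s=False !p=False p=True
s_1={r,s}: (G(s) U !p)=True G(s)=False s=True !p=True p=False
s_2={r,s}: (G(s) U !p)=True G(s)=False s=True !p=True p=False
s_3={q,s}: (G(s) U !p)=True G(s)=False s=True !p=True p=False
s_4={}: (G(s) U !p)=True G(s)=False s=False !p=True p=False
s_5={p,q}: (G(s) U !p)=False G(s)=False s=False !p=False p=True
s_6={r,s}: (G(s) U !p)=True G(s)=False s=True !p=True p=False
s_7={r}: (G(s) U !p)=True G(s)=False s=False !p=True p=False
F((G(s) U !p)) holds; first witness at position 1.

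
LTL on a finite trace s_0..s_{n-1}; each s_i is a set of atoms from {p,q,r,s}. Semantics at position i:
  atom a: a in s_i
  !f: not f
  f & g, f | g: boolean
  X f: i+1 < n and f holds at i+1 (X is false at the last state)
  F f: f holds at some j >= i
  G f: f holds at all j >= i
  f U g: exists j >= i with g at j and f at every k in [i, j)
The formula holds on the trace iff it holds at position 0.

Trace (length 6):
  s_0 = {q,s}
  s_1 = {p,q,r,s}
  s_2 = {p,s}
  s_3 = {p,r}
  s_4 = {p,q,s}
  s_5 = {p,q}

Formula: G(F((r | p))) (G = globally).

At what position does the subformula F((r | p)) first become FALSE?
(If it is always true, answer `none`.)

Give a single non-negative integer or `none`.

Answer: none

Derivation:
s_0={q,s}: F((r | p))=True (r | p)=False r=False p=False
s_1={p,q,r,s}: F((r | p))=True (r | p)=True r=True p=True
s_2={p,s}: F((r | p))=True (r | p)=True r=False p=True
s_3={p,r}: F((r | p))=True (r | p)=True r=True p=True
s_4={p,q,s}: F((r | p))=True (r | p)=True r=False p=True
s_5={p,q}: F((r | p))=True (r | p)=True r=False p=True
G(F((r | p))) holds globally = True
No violation — formula holds at every position.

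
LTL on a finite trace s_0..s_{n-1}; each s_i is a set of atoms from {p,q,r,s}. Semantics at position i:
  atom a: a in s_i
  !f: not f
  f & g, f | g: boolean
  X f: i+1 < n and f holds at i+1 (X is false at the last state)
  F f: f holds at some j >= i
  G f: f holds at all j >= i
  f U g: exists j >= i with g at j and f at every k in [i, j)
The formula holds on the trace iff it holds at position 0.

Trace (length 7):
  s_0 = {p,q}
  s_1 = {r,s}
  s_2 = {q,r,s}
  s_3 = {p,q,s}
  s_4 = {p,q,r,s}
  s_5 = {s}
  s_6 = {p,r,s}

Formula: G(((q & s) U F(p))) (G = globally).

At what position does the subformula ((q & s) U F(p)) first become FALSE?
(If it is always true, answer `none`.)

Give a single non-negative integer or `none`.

s_0={p,q}: ((q & s) U F(p))=True (q & s)=False q=True s=False F(p)=True p=True
s_1={r,s}: ((q & s) U F(p))=True (q & s)=False q=False s=True F(p)=True p=False
s_2={q,r,s}: ((q & s) U F(p))=True (q & s)=True q=True s=True F(p)=True p=False
s_3={p,q,s}: ((q & s) U F(p))=True (q & s)=True q=True s=True F(p)=True p=True
s_4={p,q,r,s}: ((q & s) U F(p))=True (q & s)=True q=True s=True F(p)=True p=True
s_5={s}: ((q & s) U F(p))=True (q & s)=False q=False s=True F(p)=True p=False
s_6={p,r,s}: ((q & s) U F(p))=True (q & s)=False q=False s=True F(p)=True p=True
G(((q & s) U F(p))) holds globally = True
No violation — formula holds at every position.

Answer: none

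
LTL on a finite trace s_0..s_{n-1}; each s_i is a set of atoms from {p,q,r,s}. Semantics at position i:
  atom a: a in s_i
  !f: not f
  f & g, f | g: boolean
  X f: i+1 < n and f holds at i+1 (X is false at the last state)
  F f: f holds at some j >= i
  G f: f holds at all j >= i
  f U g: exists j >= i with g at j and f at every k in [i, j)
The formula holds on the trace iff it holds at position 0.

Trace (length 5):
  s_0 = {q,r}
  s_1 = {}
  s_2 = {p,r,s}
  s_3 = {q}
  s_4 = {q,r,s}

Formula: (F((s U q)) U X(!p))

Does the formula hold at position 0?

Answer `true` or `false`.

s_0={q,r}: (F((s U q)) U X(!p))=True F((s U q))=True (s U q)=True s=False q=True X(!p)=True !p=True p=False
s_1={}: (F((s U q)) U X(!p))=True F((s U q))=True (s U q)=False s=False q=False X(!p)=False !p=True p=False
s_2={p,r,s}: (F((s U q)) U X(!p))=True F((s U q))=True (s U q)=True s=True q=False X(!p)=True !p=False p=True
s_3={q}: (F((s U q)) U X(!p))=True F((s U q))=True (s U q)=True s=False q=True X(!p)=True !p=True p=False
s_4={q,r,s}: (F((s U q)) U X(!p))=False F((s U q))=True (s U q)=True s=True q=True X(!p)=False !p=True p=False

Answer: true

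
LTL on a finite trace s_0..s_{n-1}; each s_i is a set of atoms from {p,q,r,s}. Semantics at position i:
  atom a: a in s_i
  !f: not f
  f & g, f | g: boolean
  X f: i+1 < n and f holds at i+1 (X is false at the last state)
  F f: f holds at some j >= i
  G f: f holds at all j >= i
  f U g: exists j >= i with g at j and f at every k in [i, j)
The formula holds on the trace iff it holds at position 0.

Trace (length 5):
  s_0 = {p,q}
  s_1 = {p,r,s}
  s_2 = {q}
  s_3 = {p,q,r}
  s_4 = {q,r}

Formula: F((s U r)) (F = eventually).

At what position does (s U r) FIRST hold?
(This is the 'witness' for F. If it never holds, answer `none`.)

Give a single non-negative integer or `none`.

Answer: 1

Derivation:
s_0={p,q}: (s U r)=False s=False r=False
s_1={p,r,s}: (s U r)=True s=True r=True
s_2={q}: (s U r)=False s=False r=False
s_3={p,q,r}: (s U r)=True s=False r=True
s_4={q,r}: (s U r)=True s=False r=True
F((s U r)) holds; first witness at position 1.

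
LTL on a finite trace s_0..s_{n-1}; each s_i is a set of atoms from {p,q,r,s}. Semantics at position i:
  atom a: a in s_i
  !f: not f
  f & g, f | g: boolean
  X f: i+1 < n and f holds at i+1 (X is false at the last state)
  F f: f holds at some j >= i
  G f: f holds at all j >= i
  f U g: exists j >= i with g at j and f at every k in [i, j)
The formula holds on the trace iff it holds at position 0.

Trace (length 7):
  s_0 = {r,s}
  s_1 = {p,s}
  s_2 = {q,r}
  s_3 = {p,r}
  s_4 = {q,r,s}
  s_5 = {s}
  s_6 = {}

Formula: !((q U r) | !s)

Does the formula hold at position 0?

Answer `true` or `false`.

s_0={r,s}: !((q U r) | !s)=False ((q U r) | !s)=True (q U r)=True q=False r=True !s=False s=True
s_1={p,s}: !((q U r) | !s)=True ((q U r) | !s)=False (q U r)=False q=False r=False !s=False s=True
s_2={q,r}: !((q U r) | !s)=False ((q U r) | !s)=True (q U r)=True q=True r=True !s=True s=False
s_3={p,r}: !((q U r) | !s)=False ((q U r) | !s)=True (q U r)=True q=False r=True !s=True s=False
s_4={q,r,s}: !((q U r) | !s)=False ((q U r) | !s)=True (q U r)=True q=True r=True !s=False s=True
s_5={s}: !((q U r) | !s)=True ((q U r) | !s)=False (q U r)=False q=False r=False !s=False s=True
s_6={}: !((q U r) | !s)=False ((q U r) | !s)=True (q U r)=False q=False r=False !s=True s=False

Answer: false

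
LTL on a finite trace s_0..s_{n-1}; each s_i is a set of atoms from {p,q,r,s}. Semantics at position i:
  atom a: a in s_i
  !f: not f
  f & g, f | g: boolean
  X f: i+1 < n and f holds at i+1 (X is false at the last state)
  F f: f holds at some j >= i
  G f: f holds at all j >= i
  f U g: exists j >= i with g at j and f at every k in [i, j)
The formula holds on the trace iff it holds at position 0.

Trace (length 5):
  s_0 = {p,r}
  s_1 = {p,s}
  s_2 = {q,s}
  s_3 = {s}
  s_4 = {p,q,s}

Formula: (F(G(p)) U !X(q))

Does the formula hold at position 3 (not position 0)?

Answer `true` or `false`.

s_0={p,r}: (F(G(p)) U !X(q))=True F(G(p))=True G(p)=False p=True !X(q)=True X(q)=False q=False
s_1={p,s}: (F(G(p)) U !X(q))=True F(G(p))=True G(p)=False p=True !X(q)=False X(q)=True q=False
s_2={q,s}: (F(G(p)) U !X(q))=True F(G(p))=True G(p)=False p=False !X(q)=True X(q)=False q=True
s_3={s}: (F(G(p)) U !X(q))=True F(G(p))=True G(p)=False p=False !X(q)=False X(q)=True q=False
s_4={p,q,s}: (F(G(p)) U !X(q))=True F(G(p))=True G(p)=True p=True !X(q)=True X(q)=False q=True
Evaluating at position 3: result = True

Answer: true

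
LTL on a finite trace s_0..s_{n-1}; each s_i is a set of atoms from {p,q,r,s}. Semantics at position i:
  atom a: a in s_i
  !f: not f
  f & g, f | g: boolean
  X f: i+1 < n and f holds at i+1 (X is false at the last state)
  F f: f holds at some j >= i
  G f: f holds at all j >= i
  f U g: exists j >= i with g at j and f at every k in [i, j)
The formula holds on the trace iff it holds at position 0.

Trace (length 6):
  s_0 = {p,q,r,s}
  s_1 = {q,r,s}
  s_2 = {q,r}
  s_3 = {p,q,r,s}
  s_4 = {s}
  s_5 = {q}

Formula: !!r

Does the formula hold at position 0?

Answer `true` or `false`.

Answer: true

Derivation:
s_0={p,q,r,s}: !!r=True !r=False r=True
s_1={q,r,s}: !!r=True !r=False r=True
s_2={q,r}: !!r=True !r=False r=True
s_3={p,q,r,s}: !!r=True !r=False r=True
s_4={s}: !!r=False !r=True r=False
s_5={q}: !!r=False !r=True r=False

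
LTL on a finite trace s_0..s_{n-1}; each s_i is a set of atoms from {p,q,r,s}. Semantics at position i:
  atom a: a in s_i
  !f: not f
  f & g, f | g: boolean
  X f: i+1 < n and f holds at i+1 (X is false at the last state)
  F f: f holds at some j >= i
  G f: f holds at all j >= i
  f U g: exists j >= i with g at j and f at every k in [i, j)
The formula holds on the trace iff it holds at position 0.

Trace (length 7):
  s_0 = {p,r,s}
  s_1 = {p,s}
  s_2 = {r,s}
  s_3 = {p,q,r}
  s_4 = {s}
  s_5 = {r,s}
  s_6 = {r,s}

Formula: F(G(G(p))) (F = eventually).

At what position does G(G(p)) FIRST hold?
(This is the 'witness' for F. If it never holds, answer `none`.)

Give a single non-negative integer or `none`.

Answer: none

Derivation:
s_0={p,r,s}: G(G(p))=False G(p)=False p=True
s_1={p,s}: G(G(p))=False G(p)=False p=True
s_2={r,s}: G(G(p))=False G(p)=False p=False
s_3={p,q,r}: G(G(p))=False G(p)=False p=True
s_4={s}: G(G(p))=False G(p)=False p=False
s_5={r,s}: G(G(p))=False G(p)=False p=False
s_6={r,s}: G(G(p))=False G(p)=False p=False
F(G(G(p))) does not hold (no witness exists).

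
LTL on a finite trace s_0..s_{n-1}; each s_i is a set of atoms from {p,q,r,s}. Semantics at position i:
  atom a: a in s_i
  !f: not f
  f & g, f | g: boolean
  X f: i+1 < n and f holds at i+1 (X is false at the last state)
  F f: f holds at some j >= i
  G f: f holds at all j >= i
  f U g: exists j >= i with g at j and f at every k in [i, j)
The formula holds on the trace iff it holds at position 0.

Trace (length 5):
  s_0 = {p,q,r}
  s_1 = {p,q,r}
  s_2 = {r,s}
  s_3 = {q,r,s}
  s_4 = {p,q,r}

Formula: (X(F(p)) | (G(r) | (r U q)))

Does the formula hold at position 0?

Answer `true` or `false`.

Answer: true

Derivation:
s_0={p,q,r}: (X(F(p)) | (G(r) | (r U q)))=True X(F(p))=True F(p)=True p=True (G(r) | (r U q))=True G(r)=True r=True (r U q)=True q=True
s_1={p,q,r}: (X(F(p)) | (G(r) | (r U q)))=True X(F(p))=True F(p)=True p=True (G(r) | (r U q))=True G(r)=True r=True (r U q)=True q=True
s_2={r,s}: (X(F(p)) | (G(r) | (r U q)))=True X(F(p))=True F(p)=True p=False (G(r) | (r U q))=True G(r)=True r=True (r U q)=True q=False
s_3={q,r,s}: (X(F(p)) | (G(r) | (r U q)))=True X(F(p))=True F(p)=True p=False (G(r) | (r U q))=True G(r)=True r=True (r U q)=True q=True
s_4={p,q,r}: (X(F(p)) | (G(r) | (r U q)))=True X(F(p))=False F(p)=True p=True (G(r) | (r U q))=True G(r)=True r=True (r U q)=True q=True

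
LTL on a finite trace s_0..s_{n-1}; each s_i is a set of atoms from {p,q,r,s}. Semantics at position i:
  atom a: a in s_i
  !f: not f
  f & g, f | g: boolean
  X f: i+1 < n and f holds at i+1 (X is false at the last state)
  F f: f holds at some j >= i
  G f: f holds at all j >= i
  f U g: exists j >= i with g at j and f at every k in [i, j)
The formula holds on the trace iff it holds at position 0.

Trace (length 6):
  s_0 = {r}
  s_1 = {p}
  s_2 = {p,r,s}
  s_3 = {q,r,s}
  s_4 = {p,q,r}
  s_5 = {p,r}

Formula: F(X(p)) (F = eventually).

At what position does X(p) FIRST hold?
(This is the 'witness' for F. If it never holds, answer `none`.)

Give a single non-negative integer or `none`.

s_0={r}: X(p)=True p=False
s_1={p}: X(p)=True p=True
s_2={p,r,s}: X(p)=False p=True
s_3={q,r,s}: X(p)=True p=False
s_4={p,q,r}: X(p)=True p=True
s_5={p,r}: X(p)=False p=True
F(X(p)) holds; first witness at position 0.

Answer: 0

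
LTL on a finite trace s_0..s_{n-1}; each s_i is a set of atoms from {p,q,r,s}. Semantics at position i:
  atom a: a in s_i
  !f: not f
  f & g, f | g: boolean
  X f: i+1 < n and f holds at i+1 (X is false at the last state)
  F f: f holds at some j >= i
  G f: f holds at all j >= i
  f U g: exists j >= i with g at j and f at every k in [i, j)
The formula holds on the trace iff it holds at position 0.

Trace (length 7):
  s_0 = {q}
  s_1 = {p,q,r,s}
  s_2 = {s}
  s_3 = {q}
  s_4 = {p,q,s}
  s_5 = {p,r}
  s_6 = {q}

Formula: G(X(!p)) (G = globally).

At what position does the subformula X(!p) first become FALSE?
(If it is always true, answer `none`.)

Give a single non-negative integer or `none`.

s_0={q}: X(!p)=False !p=True p=False
s_1={p,q,r,s}: X(!p)=True !p=False p=True
s_2={s}: X(!p)=True !p=True p=False
s_3={q}: X(!p)=False !p=True p=False
s_4={p,q,s}: X(!p)=False !p=False p=True
s_5={p,r}: X(!p)=True !p=False p=True
s_6={q}: X(!p)=False !p=True p=False
G(X(!p)) holds globally = False
First violation at position 0.

Answer: 0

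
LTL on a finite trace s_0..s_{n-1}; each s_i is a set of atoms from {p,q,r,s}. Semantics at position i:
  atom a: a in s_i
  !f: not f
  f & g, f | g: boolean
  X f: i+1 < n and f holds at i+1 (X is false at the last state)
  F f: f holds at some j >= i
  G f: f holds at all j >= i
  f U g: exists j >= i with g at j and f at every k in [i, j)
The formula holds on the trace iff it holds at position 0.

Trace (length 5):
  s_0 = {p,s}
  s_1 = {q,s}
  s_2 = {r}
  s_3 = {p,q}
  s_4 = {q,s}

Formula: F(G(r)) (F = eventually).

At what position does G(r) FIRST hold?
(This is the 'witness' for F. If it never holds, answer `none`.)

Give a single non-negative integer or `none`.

Answer: none

Derivation:
s_0={p,s}: G(r)=False r=False
s_1={q,s}: G(r)=False r=False
s_2={r}: G(r)=False r=True
s_3={p,q}: G(r)=False r=False
s_4={q,s}: G(r)=False r=False
F(G(r)) does not hold (no witness exists).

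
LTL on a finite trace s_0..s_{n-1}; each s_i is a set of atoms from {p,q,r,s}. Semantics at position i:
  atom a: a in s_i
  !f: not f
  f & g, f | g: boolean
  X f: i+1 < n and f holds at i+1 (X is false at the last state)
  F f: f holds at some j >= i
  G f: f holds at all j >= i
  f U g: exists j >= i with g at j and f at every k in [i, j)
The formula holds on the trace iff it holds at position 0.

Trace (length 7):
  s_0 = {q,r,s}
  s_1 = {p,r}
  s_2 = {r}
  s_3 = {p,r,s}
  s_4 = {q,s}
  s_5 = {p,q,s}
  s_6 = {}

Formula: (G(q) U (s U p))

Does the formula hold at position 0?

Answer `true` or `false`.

s_0={q,r,s}: (G(q) U (s U p))=True G(q)=False q=True (s U p)=True s=True p=False
s_1={p,r}: (G(q) U (s U p))=True G(q)=False q=False (s U p)=True s=False p=True
s_2={r}: (G(q) U (s U p))=False G(q)=False q=False (s U p)=False s=False p=False
s_3={p,r,s}: (G(q) U (s U p))=True G(q)=False q=False (s U p)=True s=True p=True
s_4={q,s}: (G(q) U (s U p))=True G(q)=False q=True (s U p)=True s=True p=False
s_5={p,q,s}: (G(q) U (s U p))=True G(q)=False q=True (s U p)=True s=True p=True
s_6={}: (G(q) U (s U p))=False G(q)=False q=False (s U p)=False s=False p=False

Answer: true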